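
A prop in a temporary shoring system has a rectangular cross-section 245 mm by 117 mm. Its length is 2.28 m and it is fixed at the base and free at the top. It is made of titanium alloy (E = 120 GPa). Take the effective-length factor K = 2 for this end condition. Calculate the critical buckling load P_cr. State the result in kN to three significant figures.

P_cr ≈ 1860 kN

Buckling occurs about the weak axis: I_min = h·b³/12 with b = 117 mm (the shorter side).
I_min = 245×117³/12 = 3.270×10^7 mm⁴
I = 3.270×10^7 mm⁴ = 3.270×10^-5 m⁴
Effective length L_e = K·L = 2 × 2.28 = 4.560 m
P_cr = π²EI / L_e² = π² × 120×10⁹ × 3.270×10^-5 / 4.560² = 1.862×10^6 N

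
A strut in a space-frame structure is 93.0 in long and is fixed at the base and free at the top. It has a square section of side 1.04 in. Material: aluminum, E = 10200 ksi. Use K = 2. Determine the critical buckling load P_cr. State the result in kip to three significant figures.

I = a⁴/12 = 1.04⁴/12 = 9.749×10^-2 in⁴
Effective length L_e = K·L = 2 × 93.0 = 186.0 in
P_cr = π²EI / L_e² = π² × 10200×10³ × 9.749×10^-2 / 186.0² = 283.7 lb

P_cr ≈ 0.284 kip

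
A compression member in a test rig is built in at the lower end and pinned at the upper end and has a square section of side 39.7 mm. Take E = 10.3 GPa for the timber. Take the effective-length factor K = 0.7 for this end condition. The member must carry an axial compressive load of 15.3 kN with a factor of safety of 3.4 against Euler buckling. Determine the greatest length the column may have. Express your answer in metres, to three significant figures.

I = a⁴/12 = 39.7⁴/12 = 2.070×10^5 mm⁴
I = 2.070×10^-7 m⁴
Required critical load P_cr = n·P = 3.4 × 15.3 = 52.02 kN = 5.202×10^4 N
From P_cr = π²EI/(K·L)²:  L = (1/K)·√(π²EI/P_cr) = (1/0.7)·√(π²×1.03×10^10×2.070×10^-7/5.202×10^4)
L = 0.909 m

L_max ≈ 0.909 m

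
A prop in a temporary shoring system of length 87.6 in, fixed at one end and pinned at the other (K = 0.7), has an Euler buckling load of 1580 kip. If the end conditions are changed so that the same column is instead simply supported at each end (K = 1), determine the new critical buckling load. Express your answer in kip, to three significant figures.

P_cr ≈ 774 kip

P_cr ∝ 1/K², so P_cr,new = P_cr,old × (K_old/K_new)² = 1580 × (0.7/1)²
= 1580 × 0.4900 = 774 kip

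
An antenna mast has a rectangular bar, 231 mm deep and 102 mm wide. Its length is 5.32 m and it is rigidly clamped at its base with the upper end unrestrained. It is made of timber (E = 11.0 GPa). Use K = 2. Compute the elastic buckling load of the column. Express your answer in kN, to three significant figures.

Buckling occurs about the weak axis: I_min = h·b³/12 with b = 102 mm (the shorter side).
I_min = 231×102³/12 = 2.043×10^7 mm⁴
I = 2.043×10^7 mm⁴ = 2.043×10^-5 m⁴
Effective length L_e = K·L = 2 × 5.32 = 10.64 m
P_cr = π²EI / L_e² = π² × 11.0×10⁹ × 2.043×10^-5 / 10.64² = 1.959×10^4 N

P_cr ≈ 19.6 kN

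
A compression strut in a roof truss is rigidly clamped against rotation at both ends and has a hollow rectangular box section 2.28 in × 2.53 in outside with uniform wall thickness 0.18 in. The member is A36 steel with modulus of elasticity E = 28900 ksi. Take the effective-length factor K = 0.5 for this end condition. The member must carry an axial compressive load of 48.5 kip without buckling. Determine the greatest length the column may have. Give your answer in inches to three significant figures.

Inner dimensions: h_i = 2.53 − 2×0.18 = 2.170 in, b_i = 2.28 − 2×0.18 = 1.920 in
Weak-axis I_min = (h_o·b_o³ − h_i·b_i³)/12 with b_o = 2.28, b_i = 1.920 in (shorter outer/inner sides).
I_min = (2.53×2.28³ − 2.170×1.920³)/12 = 1.219 in⁴
At the buckling limit P_cr = P = 4.850×10^4 lb
From P_cr = π²EI/(K·L)²:  L = (1/K)·√(π²EI/P_cr) = (1/0.5)·√(π²×2.89×10^7×1.219/4.850×10^4)
L = 169 in

L_max ≈ 169 in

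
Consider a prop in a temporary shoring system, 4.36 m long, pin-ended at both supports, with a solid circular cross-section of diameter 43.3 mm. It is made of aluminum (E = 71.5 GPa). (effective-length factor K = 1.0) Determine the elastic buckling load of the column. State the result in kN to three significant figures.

P_cr ≈ 6.41 kN

I = πd⁴/64 = π×43.3⁴/64 = 1.726×10^5 mm⁴
I = 1.726×10^5 mm⁴ = 1.726×10^-7 m⁴
Effective length L_e = K·L = 1 × 4.36 = 4.360 m
P_cr = π²EI / L_e² = π² × 71.5×10⁹ × 1.726×10^-7 / 4.360² = 6.406×10^3 N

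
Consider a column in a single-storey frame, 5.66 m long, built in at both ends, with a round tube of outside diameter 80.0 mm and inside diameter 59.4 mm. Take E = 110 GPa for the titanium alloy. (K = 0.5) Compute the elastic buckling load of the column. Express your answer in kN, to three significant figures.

d_o = 80.0 mm, d_i = 59.4 mm
I = π(d_o⁴ − d_i⁴)/64 = π(80.0⁴ − 59.40⁴)/64 = 1.400×10^6 mm⁴
I = 1.400×10^6 mm⁴ = 1.400×10^-6 m⁴
Effective length L_e = K·L = 0.5 × 5.66 = 2.830 m
P_cr = π²EI / L_e² = π² × 110×10⁹ × 1.400×10^-6 / 2.830² = 1.897×10^5 N

P_cr ≈ 190 kN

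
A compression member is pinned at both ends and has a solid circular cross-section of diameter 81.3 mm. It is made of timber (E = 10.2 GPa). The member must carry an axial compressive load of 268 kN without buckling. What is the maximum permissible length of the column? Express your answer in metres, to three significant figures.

L_max ≈ 0.898 m

I = πd⁴/64 = π×81.3⁴/64 = 2.145×10^6 mm⁴
I = 2.145×10^-6 m⁴
At the buckling limit P_cr = P = 2.680×10^5 N
From P_cr = π²EI/(K·L)²:  L = (1/K)·√(π²EI/P_cr) = (1/1)·√(π²×1.02×10^10×2.145×10^-6/2.680×10^5)
L = 0.898 m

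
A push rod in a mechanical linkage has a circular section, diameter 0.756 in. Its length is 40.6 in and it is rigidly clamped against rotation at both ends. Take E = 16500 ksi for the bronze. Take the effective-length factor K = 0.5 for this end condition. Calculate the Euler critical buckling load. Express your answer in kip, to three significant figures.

P_cr ≈ 6.34 kip

I = πd⁴/64 = π×0.756⁴/64 = 1.603×10^-2 in⁴
Effective length L_e = K·L = 0.5 × 40.6 = 20.30 in
P_cr = π²EI / L_e² = π² × 16500×10³ × 1.603×10^-2 / 20.30² = 6.336×10^3 lb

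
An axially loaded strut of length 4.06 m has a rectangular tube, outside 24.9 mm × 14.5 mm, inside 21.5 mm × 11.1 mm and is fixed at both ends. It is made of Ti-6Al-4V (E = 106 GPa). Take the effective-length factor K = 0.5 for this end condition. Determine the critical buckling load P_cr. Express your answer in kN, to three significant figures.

Weak-axis I_min = (h_o·b_o³ − h_i·b_i³)/12 with b_o = 14.5, b_i = 11.10 mm (shorter outer/inner sides).
I_min = (24.9×14.5³ − 21.50×11.10³)/12 = 3.876×10^3 mm⁴
I = 3.876×10^3 mm⁴ = 3.876×10^-9 m⁴
Effective length L_e = K·L = 0.5 × 4.06 = 2.030 m
P_cr = π²EI / L_e² = π² × 106×10⁹ × 3.876×10^-9 / 2.030² = 983.9 N

P_cr ≈ 0.984 kN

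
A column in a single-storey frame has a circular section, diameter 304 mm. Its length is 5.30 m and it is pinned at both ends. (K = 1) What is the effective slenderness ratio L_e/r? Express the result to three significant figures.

For a solid circle r = d/4 = 304/4 = 76.00 mm
L_e = K·L = 1 × 5.30 m = 5.300 m = 5300.0 mm
λ = L_e / r_min = 5300.0 / 76.00 = 69.7

λ ≈ 69.7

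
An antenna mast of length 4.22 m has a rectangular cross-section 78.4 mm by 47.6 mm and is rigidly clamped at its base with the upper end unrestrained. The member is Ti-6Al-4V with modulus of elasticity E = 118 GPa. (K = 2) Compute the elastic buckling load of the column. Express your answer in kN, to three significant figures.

Buckling occurs about the weak axis: I_min = h·b³/12 with b = 47.6 mm (the shorter side).
I_min = 78.4×47.6³/12 = 7.046×10^5 mm⁴
I = 7.046×10^5 mm⁴ = 7.046×10^-7 m⁴
Effective length L_e = K·L = 2 × 4.22 = 8.440 m
P_cr = π²EI / L_e² = π² × 118×10⁹ × 7.046×10^-7 / 8.440² = 1.152×10^4 N

P_cr ≈ 11.5 kN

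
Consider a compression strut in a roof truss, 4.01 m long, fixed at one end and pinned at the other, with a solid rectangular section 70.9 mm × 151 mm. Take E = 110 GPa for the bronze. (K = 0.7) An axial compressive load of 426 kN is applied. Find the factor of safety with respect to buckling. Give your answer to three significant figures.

Buckling occurs about the weak axis: I_min = h·b³/12 with b = 70.9 mm (the shorter side).
I_min = 151×70.9³/12 = 4.485×10^6 mm⁴
I = 4.485×10^6 mm⁴ = 4.485×10^-6 m⁴
Effective length L_e = K·L = 0.7 × 4.01 = 2.807 m
P_cr = π²EI / L_e² = π² × 110×10⁹ × 4.485×10^-6 / 2.807² = 6.179×10^5 N
Factor of safety n = P_cr / P = 617.93 / 426 = 1.45

n ≈ 1.45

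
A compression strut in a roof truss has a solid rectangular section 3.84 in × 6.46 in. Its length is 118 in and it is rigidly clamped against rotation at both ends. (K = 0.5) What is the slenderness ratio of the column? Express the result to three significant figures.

λ ≈ 53.2

Buckling occurs about the weak axis: I_min = h·b³/12 with b = 3.84 in (the shorter side).
I_min = 6.46×3.84³/12 = 30.48 in⁴
A = 24.81 in²;  r_min = √(I/A) = √(30.48/24.81) = 1.109 in
L_e = K·L = 0.5 × 118 = 59.00 in
λ = L_e / r_min = 59.000 / 1.109 = 53.2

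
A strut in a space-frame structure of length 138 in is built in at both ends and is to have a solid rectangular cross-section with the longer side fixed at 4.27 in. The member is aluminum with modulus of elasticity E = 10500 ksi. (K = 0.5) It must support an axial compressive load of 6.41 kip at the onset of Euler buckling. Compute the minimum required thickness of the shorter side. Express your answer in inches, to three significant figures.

L_e = K·L = 0.5 × 138 = 69.00 in
Required I = P_cr·L_e²/(π²E) = 6.410×10^3 × 69.00² / (π² × 1.05×10^7) = 0.2945 in⁴
Rectangle, weak axis: I_min = h·b³/12 with h = 4.27 in fixed  ⇒  b = (12I/h)^(1/3) = 0.939 in

b ≈ 0.939 in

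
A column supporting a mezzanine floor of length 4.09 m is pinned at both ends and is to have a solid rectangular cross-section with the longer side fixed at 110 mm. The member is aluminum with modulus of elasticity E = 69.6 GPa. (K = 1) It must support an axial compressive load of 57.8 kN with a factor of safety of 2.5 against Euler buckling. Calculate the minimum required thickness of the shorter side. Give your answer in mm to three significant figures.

Required P_cr = n·P = 2.5 × 57.8 = 144.5 kN
L_e = K·L = 1 × 4.09 = 4.090 m
Required I = P_cr·L_e²/(π²E) = 1.445×10^5 × 4.090² / (π² × 6.96×10^10) = 3.519×10^-6 m⁴
I_req = 3.519×10^6 mm⁴
Rectangle, weak axis: I_min = h·b³/12 with h = 110 mm fixed  ⇒  b = (12I/h)^(1/3) = 72.7 mm

b ≈ 72.7 mm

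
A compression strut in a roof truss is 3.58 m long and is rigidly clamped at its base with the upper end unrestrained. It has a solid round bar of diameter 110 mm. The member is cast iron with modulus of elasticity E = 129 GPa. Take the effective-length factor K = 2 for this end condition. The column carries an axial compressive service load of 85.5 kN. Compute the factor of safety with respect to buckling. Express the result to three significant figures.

n ≈ 2.09

I = πd⁴/64 = π×110⁴/64 = 7.187×10^6 mm⁴
I = 7.187×10^6 mm⁴ = 7.187×10^-6 m⁴
Effective length L_e = K·L = 2 × 3.58 = 7.160 m
P_cr = π²EI / L_e² = π² × 129×10⁹ × 7.187×10^-6 / 7.160² = 1.785×10^5 N
Factor of safety n = P_cr / P = 178.49 / 85.5 = 2.09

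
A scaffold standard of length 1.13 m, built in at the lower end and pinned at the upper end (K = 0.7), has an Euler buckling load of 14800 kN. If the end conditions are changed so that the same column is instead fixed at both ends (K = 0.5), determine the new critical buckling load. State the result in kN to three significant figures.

P_cr ≈ 29000 kN

P_cr ∝ 1/K², so P_cr,new = P_cr,old × (K_old/K_new)² = 14800 × (0.7/0.5)²
= 14800 × 1.960 = 29000 kN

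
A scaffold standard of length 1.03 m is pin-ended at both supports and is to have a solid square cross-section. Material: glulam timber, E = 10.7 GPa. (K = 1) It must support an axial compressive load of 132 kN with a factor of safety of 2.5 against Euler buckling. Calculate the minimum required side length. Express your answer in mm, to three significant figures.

Required P_cr = n·P = 2.5 × 132 = 330.0 kN
L_e = K·L = 1 × 1.03 = 1.030 m
Required I = P_cr·L_e²/(π²E) = 3.300×10^5 × 1.030² / (π² × 1.07×10^10) = 3.315×10^-6 m⁴
I_req = 3.315×10^6 mm⁴
Solid square: I = a⁴/12  ⇒  a = (12I)^(1/4) = (12×3.315×10^6)^(1/4) = 79.4 mm

a ≈ 79.4 mm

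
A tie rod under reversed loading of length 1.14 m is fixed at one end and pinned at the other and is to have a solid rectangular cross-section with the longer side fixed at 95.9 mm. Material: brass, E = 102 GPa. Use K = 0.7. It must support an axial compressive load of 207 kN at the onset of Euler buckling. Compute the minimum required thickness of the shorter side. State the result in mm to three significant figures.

b ≈ 25.4 mm

L_e = K·L = 0.7 × 1.14 = 0.7980 m
Required I = P_cr·L_e²/(π²E) = 2.070×10^5 × 0.7980² / (π² × 1.02×10^11) = 1.309×10^-7 m⁴
I_req = 1.309×10^5 mm⁴
Rectangle, weak axis: I_min = h·b³/12 with h = 95.9 mm fixed  ⇒  b = (12I/h)^(1/3) = 25.4 mm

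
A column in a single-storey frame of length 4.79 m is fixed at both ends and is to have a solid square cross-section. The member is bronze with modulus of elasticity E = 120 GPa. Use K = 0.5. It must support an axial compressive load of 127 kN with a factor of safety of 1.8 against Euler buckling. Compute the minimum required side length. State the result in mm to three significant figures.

Required P_cr = n·P = 1.8 × 127 = 228.6 kN
L_e = K·L = 0.5 × 4.79 = 2.395 m
Required I = P_cr·L_e²/(π²E) = 2.286×10^5 × 2.395² / (π² × 1.20×10^11) = 1.107×10^-6 m⁴
I_req = 1.107×10^6 mm⁴
Solid square: I = a⁴/12  ⇒  a = (12I)^(1/4) = (12×1.107×10^6)^(1/4) = 60.4 mm

a ≈ 60.4 mm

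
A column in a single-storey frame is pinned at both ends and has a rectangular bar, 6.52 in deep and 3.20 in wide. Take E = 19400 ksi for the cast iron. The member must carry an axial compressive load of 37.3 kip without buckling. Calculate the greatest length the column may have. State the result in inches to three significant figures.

Buckling occurs about the weak axis: I_min = h·b³/12 with b = 3.20 in (the shorter side).
I_min = 6.52×3.20³/12 = 17.80 in⁴
At the buckling limit P_cr = P = 3.730×10^4 lb
From P_cr = π²EI/(K·L)²:  L = (1/K)·√(π²EI/P_cr) = (1/1)·√(π²×1.94×10^7×17.80/3.730×10^4)
L = 302 in

L_max ≈ 302 in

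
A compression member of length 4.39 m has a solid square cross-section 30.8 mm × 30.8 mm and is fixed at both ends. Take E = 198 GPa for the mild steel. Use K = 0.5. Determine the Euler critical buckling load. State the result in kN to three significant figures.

P_cr ≈ 30.4 kN

I = a⁴/12 = 30.8⁴/12 = 7.499×10^4 mm⁴
I = 7.499×10^4 mm⁴ = 7.499×10^-8 m⁴
Effective length L_e = K·L = 0.5 × 4.39 = 2.195 m
P_cr = π²EI / L_e² = π² × 198×10⁹ × 7.499×10^-8 / 2.195² = 3.042×10^4 N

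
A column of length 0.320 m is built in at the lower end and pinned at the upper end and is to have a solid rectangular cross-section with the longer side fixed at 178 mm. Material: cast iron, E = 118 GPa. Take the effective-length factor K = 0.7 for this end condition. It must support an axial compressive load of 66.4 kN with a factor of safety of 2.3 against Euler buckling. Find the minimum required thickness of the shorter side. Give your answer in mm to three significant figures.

b ≈ 7.63 mm

Required P_cr = n·P = 2.3 × 66.4 = 152.7 kN
L_e = K·L = 0.7 × 0.320 = 0.2240 m
Required I = P_cr·L_e²/(π²E) = 1.527×10^5 × 0.2240² / (π² × 1.18×10^11) = 6.580×10^-9 m⁴
I_req = 6.580×10^3 mm⁴
Rectangle, weak axis: I_min = h·b³/12 with h = 178 mm fixed  ⇒  b = (12I/h)^(1/3) = 7.63 mm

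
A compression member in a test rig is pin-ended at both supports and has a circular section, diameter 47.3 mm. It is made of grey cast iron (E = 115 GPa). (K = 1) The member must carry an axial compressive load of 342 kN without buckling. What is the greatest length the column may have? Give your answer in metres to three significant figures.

I = πd⁴/64 = π×47.3⁴/64 = 2.457×10^5 mm⁴
I = 2.457×10^-7 m⁴
At the buckling limit P_cr = P = 3.420×10^5 N
From P_cr = π²EI/(K·L)²:  L = (1/K)·√(π²EI/P_cr) = (1/1)·√(π²×1.15×10^11×2.457×10^-7/3.420×10^5)
L = 0.903 m

L_max ≈ 0.903 m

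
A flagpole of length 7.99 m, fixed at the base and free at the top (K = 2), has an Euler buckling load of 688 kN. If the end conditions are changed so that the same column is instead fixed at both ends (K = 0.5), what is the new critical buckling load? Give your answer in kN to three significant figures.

P_cr ≈ 11000 kN

P_cr ∝ 1/K², so P_cr,new = P_cr,old × (K_old/K_new)² = 688 × (2/0.5)²
= 688 × 16.00 = 11000 kN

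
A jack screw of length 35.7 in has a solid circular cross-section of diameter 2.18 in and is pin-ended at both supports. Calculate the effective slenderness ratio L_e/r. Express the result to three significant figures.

λ ≈ 65.5

I = πd⁴/64 = π×2.18⁴/64 = 1.109 in⁴
A = 3.733 in²;  r_min = √(I/A) = √(1.109/3.733) = 0.5450 in
L_e = K·L = 1 × 35.7 = 35.70 in
λ = L_e / r_min = 35.700 / 0.5450 = 65.5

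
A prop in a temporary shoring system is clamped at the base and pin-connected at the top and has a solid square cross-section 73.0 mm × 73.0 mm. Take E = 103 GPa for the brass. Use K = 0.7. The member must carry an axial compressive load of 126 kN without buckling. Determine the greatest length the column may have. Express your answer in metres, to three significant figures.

L_max ≈ 6.24 m

I = a⁴/12 = 73.0⁴/12 = 2.367×10^6 mm⁴
I = 2.367×10^-6 m⁴
At the buckling limit P_cr = P = 1.260×10^5 N
From P_cr = π²EI/(K·L)²:  L = (1/K)·√(π²EI/P_cr) = (1/0.7)·√(π²×1.03×10^11×2.367×10^-6/1.260×10^5)
L = 6.24 m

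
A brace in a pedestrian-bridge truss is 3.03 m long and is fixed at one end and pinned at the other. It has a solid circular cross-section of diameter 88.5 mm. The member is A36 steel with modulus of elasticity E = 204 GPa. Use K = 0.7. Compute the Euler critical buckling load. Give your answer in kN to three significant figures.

P_cr ≈ 1350 kN

I = πd⁴/64 = π×88.5⁴/64 = 3.011×10^6 mm⁴
I = 3.011×10^6 mm⁴ = 3.011×10^-6 m⁴
Effective length L_e = K·L = 0.7 × 3.03 = 2.121 m
P_cr = π²EI / L_e² = π² × 204×10⁹ × 3.011×10^-6 / 2.121² = 1.348×10^6 N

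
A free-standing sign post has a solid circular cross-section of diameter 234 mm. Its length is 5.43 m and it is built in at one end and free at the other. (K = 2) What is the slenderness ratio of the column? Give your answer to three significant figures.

I = πd⁴/64 = π×234⁴/64 = 1.472×10^8 mm⁴
A = 4.301×10^4 mm²;  r_min = √(I/A) = √(1.472×10^8/4.301×10^4) = 58.50 mm
L_e = K·L = 2 × 5.43 m = 10.86 m = 10860 mm
λ = L_e / r_min = 10860 / 58.50 = 186

λ ≈ 186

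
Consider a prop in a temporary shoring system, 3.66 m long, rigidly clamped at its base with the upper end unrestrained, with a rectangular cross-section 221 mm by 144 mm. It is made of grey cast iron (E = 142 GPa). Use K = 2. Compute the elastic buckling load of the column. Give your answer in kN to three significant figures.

Buckling occurs about the weak axis: I_min = h·b³/12 with b = 144 mm (the shorter side).
I_min = 221×144³/12 = 5.499×10^7 mm⁴
I = 5.499×10^7 mm⁴ = 5.499×10^-5 m⁴
Effective length L_e = K·L = 2 × 3.66 = 7.320 m
P_cr = π²EI / L_e² = π² × 142×10⁹ × 5.499×10^-5 / 7.320² = 1.438×10^6 N

P_cr ≈ 1440 kN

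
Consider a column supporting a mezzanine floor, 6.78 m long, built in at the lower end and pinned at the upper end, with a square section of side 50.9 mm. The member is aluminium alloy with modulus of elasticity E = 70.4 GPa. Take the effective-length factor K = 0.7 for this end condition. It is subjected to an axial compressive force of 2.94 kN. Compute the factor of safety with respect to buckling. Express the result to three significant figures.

I = a⁴/12 = 50.9⁴/12 = 5.594×10^5 mm⁴
I = 5.594×10^5 mm⁴ = 5.594×10^-7 m⁴
Effective length L_e = K·L = 0.7 × 6.78 = 4.746 m
P_cr = π²EI / L_e² = π² × 70.4×10⁹ × 5.594×10^-7 / 4.746² = 1.725×10^4 N
Factor of safety n = P_cr / P = 17.255 / 2.94 = 5.87

n ≈ 5.87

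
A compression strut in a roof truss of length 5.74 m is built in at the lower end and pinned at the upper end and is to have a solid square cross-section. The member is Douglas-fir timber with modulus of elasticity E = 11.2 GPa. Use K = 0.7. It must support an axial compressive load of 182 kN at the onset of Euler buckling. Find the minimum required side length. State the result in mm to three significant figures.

a ≈ 134 mm

L_e = K·L = 0.7 × 5.74 = 4.018 m
Required I = P_cr·L_e²/(π²E) = 1.820×10^5 × 4.018² / (π² × 1.12×10^10) = 2.658×10^-5 m⁴
I_req = 2.658×10^7 mm⁴
Solid square: I = a⁴/12  ⇒  a = (12I)^(1/4) = (12×2.658×10^7)^(1/4) = 134 mm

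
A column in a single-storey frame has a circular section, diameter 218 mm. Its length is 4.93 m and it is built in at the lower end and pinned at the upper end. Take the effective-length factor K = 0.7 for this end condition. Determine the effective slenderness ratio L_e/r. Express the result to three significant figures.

λ ≈ 63.3

For a solid circle r = d/4 = 218/4 = 54.50 mm
L_e = K·L = 0.7 × 4.93 m = 3.451 m = 3451.0 mm
λ = L_e / r_min = 3451.0 / 54.50 = 63.3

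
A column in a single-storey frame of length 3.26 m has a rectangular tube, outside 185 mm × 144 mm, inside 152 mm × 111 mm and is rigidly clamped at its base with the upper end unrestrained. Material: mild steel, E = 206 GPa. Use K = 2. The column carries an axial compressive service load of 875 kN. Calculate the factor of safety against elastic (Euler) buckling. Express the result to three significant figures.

n ≈ 1.57

Weak-axis I_min = (h_o·b_o³ − h_i·b_i³)/12 with b_o = 144, b_i = 111.0 mm (shorter outer/inner sides).
I_min = (185×144³ − 152.0×111.0³)/12 = 2.871×10^7 mm⁴
I = 2.871×10^7 mm⁴ = 2.871×10^-5 m⁴
Effective length L_e = K·L = 2 × 3.26 = 6.520 m
P_cr = π²EI / L_e² = π² × 206×10⁹ × 2.871×10^-5 / 6.520² = 1.373×10^6 N
Factor of safety n = P_cr / P = 1373.1 / 875 = 1.57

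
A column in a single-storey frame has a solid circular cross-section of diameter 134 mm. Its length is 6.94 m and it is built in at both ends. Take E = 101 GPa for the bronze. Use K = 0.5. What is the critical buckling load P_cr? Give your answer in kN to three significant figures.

P_cr ≈ 1310 kN

I = πd⁴/64 = π×134⁴/64 = 1.583×10^7 mm⁴
I = 1.583×10^7 mm⁴ = 1.583×10^-5 m⁴
Effective length L_e = K·L = 0.5 × 6.94 = 3.470 m
P_cr = π²EI / L_e² = π² × 101×10⁹ × 1.583×10^-5 / 3.470² = 1.310×10^6 N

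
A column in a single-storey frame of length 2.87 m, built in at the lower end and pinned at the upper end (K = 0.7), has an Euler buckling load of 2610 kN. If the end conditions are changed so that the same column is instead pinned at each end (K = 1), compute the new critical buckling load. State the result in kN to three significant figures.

P_cr ≈ 1280 kN

P_cr ∝ 1/K², so P_cr,new = P_cr,old × (K_old/K_new)² = 2610 × (0.7/1)²
= 2610 × 0.4900 = 1280 kN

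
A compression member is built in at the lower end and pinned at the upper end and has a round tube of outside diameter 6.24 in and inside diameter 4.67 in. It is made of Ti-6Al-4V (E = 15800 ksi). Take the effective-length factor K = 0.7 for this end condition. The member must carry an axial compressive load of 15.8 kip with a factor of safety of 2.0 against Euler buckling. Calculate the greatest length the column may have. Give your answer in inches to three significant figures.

L_max ≈ 717 in

d_o = 6.24 in, d_i = 4.67 in
I = π(d_o⁴ − d_i⁴)/64 = π(6.24⁴ − 4.670⁴)/64 = 51.08 in⁴
Required critical load P_cr = n·P = 2.0 × 15.8 = 31.60 kip = 3.160×10^4 lb
From P_cr = π²EI/(K·L)²:  L = (1/K)·√(π²EI/P_cr) = (1/0.7)·√(π²×1.58×10^7×51.08/3.160×10^4)
L = 717 in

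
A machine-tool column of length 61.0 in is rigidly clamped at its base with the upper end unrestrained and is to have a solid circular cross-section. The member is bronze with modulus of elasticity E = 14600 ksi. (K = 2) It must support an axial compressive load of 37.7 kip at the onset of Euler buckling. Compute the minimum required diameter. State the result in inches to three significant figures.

L_e = K·L = 2 × 61.0 = 122.0 in
Required I = P_cr·L_e²/(π²E) = 3.770×10^4 × 122.0² / (π² × 1.46×10^7) = 3.894 in⁴
Solid circle: I = πd⁴/64  ⇒  d = (64I/π)^(1/4) = (64×3.894/π)^(1/4) = 2.98 in

d ≈ 2.98 in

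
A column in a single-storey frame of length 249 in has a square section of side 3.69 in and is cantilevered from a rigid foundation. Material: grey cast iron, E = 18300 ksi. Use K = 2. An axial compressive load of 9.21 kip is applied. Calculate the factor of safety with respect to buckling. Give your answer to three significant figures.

I = a⁴/12 = 3.69⁴/12 = 15.45 in⁴
Effective length L_e = K·L = 2 × 249 = 498.0 in
P_cr = π²EI / L_e² = π² × 18300×10³ × 15.45 / 498.0² = 1.125×10^4 lb
Factor of safety n = P_cr / P = 11.252 / 9.21 = 1.22

n ≈ 1.22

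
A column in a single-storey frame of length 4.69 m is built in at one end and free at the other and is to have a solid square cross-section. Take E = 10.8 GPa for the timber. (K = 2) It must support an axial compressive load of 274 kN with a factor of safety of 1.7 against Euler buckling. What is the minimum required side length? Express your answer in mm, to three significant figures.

a ≈ 261 mm

Required P_cr = n·P = 1.7 × 274 = 465.8 kN
L_e = K·L = 2 × 4.69 = 9.380 m
Required I = P_cr·L_e²/(π²E) = 4.658×10^5 × 9.380² / (π² × 1.08×10^10) = 3.845×10^-4 m⁴
I_req = 3.845×10^8 mm⁴
Solid square: I = a⁴/12  ⇒  a = (12I)^(1/4) = (12×3.845×10^8)^(1/4) = 261 mm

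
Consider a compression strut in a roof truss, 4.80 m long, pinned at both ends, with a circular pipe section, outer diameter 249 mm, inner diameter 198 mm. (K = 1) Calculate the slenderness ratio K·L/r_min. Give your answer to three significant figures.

λ ≈ 60.4

d_o = 249 mm, d_i = 198 mm
I = π(d_o⁴ − d_i⁴)/64 = π(249⁴ − 198.0⁴)/64 = 1.133×10^8 mm⁴
A = 1.790×10^4 mm²;  r_min = √(I/A) = √(1.133×10^8/1.790×10^4) = 79.53 mm
L_e = K·L = 1 × 4.80 m = 4.800 m = 4800.0 mm
λ = L_e / r_min = 4800.0 / 79.53 = 60.4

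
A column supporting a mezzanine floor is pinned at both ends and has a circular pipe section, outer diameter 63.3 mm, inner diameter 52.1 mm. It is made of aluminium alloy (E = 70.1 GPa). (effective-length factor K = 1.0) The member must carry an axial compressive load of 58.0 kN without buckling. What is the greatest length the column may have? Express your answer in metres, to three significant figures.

L_max ≈ 2.26 m

d_o = 63.3 mm, d_i = 52.1 mm
I = π(d_o⁴ − d_i⁴)/64 = π(63.3⁴ − 52.10⁴)/64 = 4.264×10^5 mm⁴
I = 4.264×10^-7 m⁴
At the buckling limit P_cr = P = 5.800×10^4 N
From P_cr = π²EI/(K·L)²:  L = (1/K)·√(π²EI/P_cr) = (1/1)·√(π²×7.01×10^10×4.264×10^-7/5.800×10^4)
L = 2.26 m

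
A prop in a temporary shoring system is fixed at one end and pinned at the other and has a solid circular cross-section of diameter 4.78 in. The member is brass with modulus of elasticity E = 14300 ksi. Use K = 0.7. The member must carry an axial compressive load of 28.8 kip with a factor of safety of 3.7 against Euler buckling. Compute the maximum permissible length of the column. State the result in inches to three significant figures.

L_max ≈ 263 in

I = πd⁴/64 = π×4.78⁴/64 = 25.63 in⁴
Required critical load P_cr = n·P = 3.7 × 28.8 = 106.6 kip = 1.066×10^5 lb
From P_cr = π²EI/(K·L)²:  L = (1/K)·√(π²EI/P_cr) = (1/0.7)·√(π²×1.43×10^7×25.63/1.066×10^5)
L = 263 in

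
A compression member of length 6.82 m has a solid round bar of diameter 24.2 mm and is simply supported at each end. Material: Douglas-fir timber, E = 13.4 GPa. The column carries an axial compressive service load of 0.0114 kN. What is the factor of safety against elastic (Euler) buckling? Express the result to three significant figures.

n ≈ 4.20

I = πd⁴/64 = π×24.2⁴/64 = 1.684×10^4 mm⁴
I = 1.684×10^4 mm⁴ = 1.684×10^-8 m⁴
Effective length L_e = K·L = 1 × 6.82 = 6.820 m
P_cr = π²EI / L_e² = π² × 13.4×10⁹ × 1.684×10^-8 / 6.820² = 47.87 N
Factor of safety n = P_cr / P = 0.047870 / 0.0114 = 4.20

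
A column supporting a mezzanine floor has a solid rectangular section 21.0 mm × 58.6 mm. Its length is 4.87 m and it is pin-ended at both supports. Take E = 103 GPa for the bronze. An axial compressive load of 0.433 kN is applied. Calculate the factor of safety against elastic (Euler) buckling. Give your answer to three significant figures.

Buckling occurs about the weak axis: I_min = h·b³/12 with b = 21.0 mm (the shorter side).
I_min = 58.6×21.0³/12 = 4.522×10^4 mm⁴
I = 4.522×10^4 mm⁴ = 4.522×10^-8 m⁴
Effective length L_e = K·L = 1 × 4.87 = 4.870 m
P_cr = π²EI / L_e² = π² × 103×10⁹ × 4.522×10^-8 / 4.870² = 1.938×10^3 N
Factor of safety n = P_cr / P = 1.9384 / 0.433 = 4.48

n ≈ 4.48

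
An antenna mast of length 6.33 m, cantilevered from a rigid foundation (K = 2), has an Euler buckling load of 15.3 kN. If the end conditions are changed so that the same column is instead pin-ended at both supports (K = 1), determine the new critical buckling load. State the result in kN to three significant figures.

P_cr ≈ 61.2 kN

P_cr ∝ 1/K², so P_cr,new = P_cr,old × (K_old/K_new)² = 15.3 × (2/1)²
= 15.3 × 4.000 = 61.2 kN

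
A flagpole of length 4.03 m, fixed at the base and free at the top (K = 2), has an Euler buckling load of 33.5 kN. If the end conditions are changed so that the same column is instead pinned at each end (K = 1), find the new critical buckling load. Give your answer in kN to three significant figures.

P_cr ∝ 1/K², so P_cr,new = P_cr,old × (K_old/K_new)² = 33.5 × (2/1)²
= 33.5 × 4.000 = 134 kN

P_cr ≈ 134 kN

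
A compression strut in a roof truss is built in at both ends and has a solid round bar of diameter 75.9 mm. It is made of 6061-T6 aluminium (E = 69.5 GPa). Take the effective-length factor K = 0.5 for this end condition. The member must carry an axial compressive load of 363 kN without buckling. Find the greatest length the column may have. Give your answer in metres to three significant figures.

I = πd⁴/64 = π×75.9⁴/64 = 1.629×10^6 mm⁴
I = 1.629×10^-6 m⁴
At the buckling limit P_cr = P = 3.630×10^5 N
From P_cr = π²EI/(K·L)²:  L = (1/K)·√(π²EI/P_cr) = (1/0.5)·√(π²×6.95×10^10×1.629×10^-6/3.630×10^5)
L = 3.51 m

L_max ≈ 3.51 m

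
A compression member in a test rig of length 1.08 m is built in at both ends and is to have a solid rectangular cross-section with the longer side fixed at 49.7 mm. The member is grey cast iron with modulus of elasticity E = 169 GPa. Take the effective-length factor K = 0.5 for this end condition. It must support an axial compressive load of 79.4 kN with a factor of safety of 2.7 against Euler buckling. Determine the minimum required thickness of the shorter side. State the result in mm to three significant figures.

Required P_cr = n·P = 2.7 × 79.4 = 214.4 kN
L_e = K·L = 0.5 × 1.08 = 0.5400 m
Required I = P_cr·L_e²/(π²E) = 2.144×10^5 × 0.5400² / (π² × 1.69×10^11) = 3.748×10^-8 m⁴
I_req = 3.748×10^4 mm⁴
Rectangle, weak axis: I_min = h·b³/12 with h = 49.7 mm fixed  ⇒  b = (12I/h)^(1/3) = 20.8 mm

b ≈ 20.8 mm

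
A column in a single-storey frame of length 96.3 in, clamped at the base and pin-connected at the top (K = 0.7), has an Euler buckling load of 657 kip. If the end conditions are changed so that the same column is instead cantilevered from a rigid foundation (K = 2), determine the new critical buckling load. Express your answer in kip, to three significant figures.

P_cr ≈ 80.5 kip

P_cr ∝ 1/K², so P_cr,new = P_cr,old × (K_old/K_new)² = 657 × (0.7/2)²
= 657 × 0.1225 = 80.5 kip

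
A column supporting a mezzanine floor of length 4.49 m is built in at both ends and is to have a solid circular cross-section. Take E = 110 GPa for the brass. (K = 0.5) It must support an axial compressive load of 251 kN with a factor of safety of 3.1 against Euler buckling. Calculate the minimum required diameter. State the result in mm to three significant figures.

d ≈ 92.6 mm

Required P_cr = n·P = 3.1 × 251 = 778.1 kN
L_e = K·L = 0.5 × 4.49 = 2.245 m
Required I = P_cr·L_e²/(π²E) = 7.781×10^5 × 2.245² / (π² × 1.10×10^11) = 3.612×10^-6 m⁴
I_req = 3.612×10^6 mm⁴
Solid circle: I = πd⁴/64  ⇒  d = (64I/π)^(1/4) = (64×3.612×10^6/π)^(1/4) = 92.6 mm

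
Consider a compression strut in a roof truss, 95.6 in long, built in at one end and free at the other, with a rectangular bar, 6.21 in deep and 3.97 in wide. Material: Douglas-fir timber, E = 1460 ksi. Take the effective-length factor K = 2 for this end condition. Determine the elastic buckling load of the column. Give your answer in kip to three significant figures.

P_cr ≈ 12.8 kip

Buckling occurs about the weak axis: I_min = h·b³/12 with b = 3.97 in (the shorter side).
I_min = 6.21×3.97³/12 = 32.38 in⁴
Effective length L_e = K·L = 2 × 95.6 = 191.2 in
P_cr = π²EI / L_e² = π² × 1460×10³ × 32.38 / 191.2² = 1.276×10^4 lb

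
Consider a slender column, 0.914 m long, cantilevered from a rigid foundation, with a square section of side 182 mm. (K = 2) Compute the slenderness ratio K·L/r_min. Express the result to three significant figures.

λ ≈ 34.8

I = a⁴/12 = 182⁴/12 = 9.143×10^7 mm⁴
A = 3.312×10^4 mm²;  r_min = √(I/A) = √(9.143×10^7/3.312×10^4) = 52.54 mm
L_e = K·L = 2 × 0.914 m = 1.828 m = 1828.0 mm
λ = L_e / r_min = 1828.0 / 52.54 = 34.8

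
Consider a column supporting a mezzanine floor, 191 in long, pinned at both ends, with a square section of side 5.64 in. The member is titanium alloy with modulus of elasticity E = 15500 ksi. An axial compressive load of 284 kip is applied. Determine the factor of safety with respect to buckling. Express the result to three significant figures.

n ≈ 1.25

I = a⁴/12 = 5.64⁴/12 = 84.32 in⁴
Effective length L_e = K·L = 1 × 191 = 191.0 in
P_cr = π²EI / L_e² = π² × 15500×10³ × 84.32 / 191.0² = 3.536×10^5 lb
Factor of safety n = P_cr / P = 353.59 / 284 = 1.25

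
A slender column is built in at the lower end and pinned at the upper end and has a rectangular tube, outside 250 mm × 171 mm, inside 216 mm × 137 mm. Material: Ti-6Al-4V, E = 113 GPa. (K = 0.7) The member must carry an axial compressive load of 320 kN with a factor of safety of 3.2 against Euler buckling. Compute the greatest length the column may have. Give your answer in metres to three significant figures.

L_max ≈ 11.3 m

Weak-axis I_min = (h_o·b_o³ − h_i·b_i³)/12 with b_o = 171, b_i = 137.0 mm (shorter outer/inner sides).
I_min = (250×171³ − 216.0×137.0³)/12 = 5.789×10^7 mm⁴
I = 5.789×10^-5 m⁴
Required critical load P_cr = n·P = 3.2 × 320 = 1024 kN = 1.024×10^6 N
From P_cr = π²EI/(K·L)²:  L = (1/K)·√(π²EI/P_cr) = (1/0.7)·√(π²×1.13×10^11×5.789×10^-5/1.024×10^6)
L = 11.3 m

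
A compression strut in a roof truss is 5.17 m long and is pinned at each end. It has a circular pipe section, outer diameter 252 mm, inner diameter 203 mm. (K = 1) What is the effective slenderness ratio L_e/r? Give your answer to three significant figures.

d_o = 252 mm, d_i = 203 mm
I = π(d_o⁴ − d_i⁴)/64 = π(252⁴ − 203.0⁴)/64 = 1.146×10^8 mm⁴
A = 1.751×10^4 mm²;  r_min = √(I/A) = √(1.146×10^8/1.751×10^4) = 80.90 mm
L_e = K·L = 1 × 5.17 m = 5.170 m = 5170.0 mm
λ = L_e / r_min = 5170.0 / 80.90 = 63.9

λ ≈ 63.9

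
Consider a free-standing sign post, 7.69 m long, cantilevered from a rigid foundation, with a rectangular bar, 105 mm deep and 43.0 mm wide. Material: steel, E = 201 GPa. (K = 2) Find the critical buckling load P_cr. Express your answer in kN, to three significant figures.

Buckling occurs about the weak axis: I_min = h·b³/12 with b = 43.0 mm (the shorter side).
I_min = 105×43.0³/12 = 6.957×10^5 mm⁴
I = 6.957×10^5 mm⁴ = 6.957×10^-7 m⁴
Effective length L_e = K·L = 2 × 7.69 = 15.38 m
P_cr = π²EI / L_e² = π² × 201×10⁹ × 6.957×10^-7 / 15.38² = 5.834×10^3 N

P_cr ≈ 5.83 kN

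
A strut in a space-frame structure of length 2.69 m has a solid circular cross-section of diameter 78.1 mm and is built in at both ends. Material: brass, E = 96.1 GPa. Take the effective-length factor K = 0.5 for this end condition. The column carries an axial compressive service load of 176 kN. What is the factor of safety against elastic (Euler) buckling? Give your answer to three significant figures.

I = πd⁴/64 = π×78.1⁴/64 = 1.826×10^6 mm⁴
I = 1.826×10^6 mm⁴ = 1.826×10^-6 m⁴
Effective length L_e = K·L = 0.5 × 2.69 = 1.345 m
P_cr = π²EI / L_e² = π² × 96.1×10⁹ × 1.826×10^-6 / 1.345² = 9.575×10^5 N
Factor of safety n = P_cr / P = 957.53 / 176 = 5.44

n ≈ 5.44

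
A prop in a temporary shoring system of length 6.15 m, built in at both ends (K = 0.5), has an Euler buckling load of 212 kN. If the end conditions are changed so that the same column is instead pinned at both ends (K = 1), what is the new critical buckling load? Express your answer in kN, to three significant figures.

P_cr ≈ 53.0 kN

P_cr ∝ 1/K², so P_cr,new = P_cr,old × (K_old/K_new)² = 212 × (0.5/1)²
= 212 × 0.2500 = 53.0 kN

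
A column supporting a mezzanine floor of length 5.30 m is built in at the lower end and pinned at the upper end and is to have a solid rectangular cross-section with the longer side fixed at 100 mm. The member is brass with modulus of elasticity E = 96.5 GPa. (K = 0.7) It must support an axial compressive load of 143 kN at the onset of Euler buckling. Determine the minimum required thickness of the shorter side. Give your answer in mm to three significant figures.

L_e = K·L = 0.7 × 5.30 = 3.710 m
Required I = P_cr·L_e²/(π²E) = 1.430×10^5 × 3.710² / (π² × 9.65×10^10) = 2.067×10^-6 m⁴
I_req = 2.067×10^6 mm⁴
Rectangle, weak axis: I_min = h·b³/12 with h = 100 mm fixed  ⇒  b = (12I/h)^(1/3) = 62.8 mm

b ≈ 62.8 mm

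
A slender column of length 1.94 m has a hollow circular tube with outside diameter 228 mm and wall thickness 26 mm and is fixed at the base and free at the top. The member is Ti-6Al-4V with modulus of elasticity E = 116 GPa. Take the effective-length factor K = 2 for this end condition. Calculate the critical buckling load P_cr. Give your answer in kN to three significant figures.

P_cr ≈ 6510 kN

Inner diameter d_i = 228 − 2×26 = 176.0 mm
I = π(d_o⁴ − d_i⁴)/64 = π(228⁴ − 176.0⁴)/64 = 8.555×10^7 mm⁴
I = 8.555×10^7 mm⁴ = 8.555×10^-5 m⁴
Effective length L_e = K·L = 2 × 1.94 = 3.880 m
P_cr = π²EI / L_e² = π² × 116×10⁹ × 8.555×10^-5 / 3.880² = 6.506×10^6 N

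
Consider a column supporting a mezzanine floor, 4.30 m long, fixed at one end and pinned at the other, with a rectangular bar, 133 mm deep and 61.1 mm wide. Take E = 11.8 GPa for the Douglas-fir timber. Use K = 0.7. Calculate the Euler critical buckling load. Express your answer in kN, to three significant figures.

Buckling occurs about the weak axis: I_min = h·b³/12 with b = 61.1 mm (the shorter side).
I_min = 133×61.1³/12 = 2.528×10^6 mm⁴
I = 2.528×10^6 mm⁴ = 2.528×10^-6 m⁴
Effective length L_e = K·L = 0.7 × 4.30 = 3.010 m
P_cr = π²EI / L_e² = π² × 11.8×10⁹ × 2.528×10^-6 / 3.010² = 3.250×10^4 N

P_cr ≈ 32.5 kN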